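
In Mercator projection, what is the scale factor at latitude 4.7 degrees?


SF = 1 / cos(4.7) = 1 / 0.996637 = 1.003

1.003


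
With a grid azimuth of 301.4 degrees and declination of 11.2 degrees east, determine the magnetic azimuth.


magnetic azimuth = grid azimuth - declination (east +ve)
mag_az = 301.4 - 11.2 = 290.2 degrees

290.2 degrees


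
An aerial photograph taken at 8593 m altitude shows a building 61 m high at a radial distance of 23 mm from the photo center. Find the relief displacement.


d = h * r / H = 61 * 23 / 8593 = 0.16 mm

0.16 mm


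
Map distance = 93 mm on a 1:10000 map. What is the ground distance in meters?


ground = 93 mm * 10000 / 1000 = 930.0 m

930.0 m


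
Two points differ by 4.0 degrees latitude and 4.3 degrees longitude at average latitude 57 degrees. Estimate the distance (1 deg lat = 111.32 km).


dlat_km = 4.0 * 111.32 = 445.28
dlon_km = 4.3 * 111.32 * cos(57) ≈ 260.706
dist = sqrt(445.28^2 + 260.706^2) ≈ 516.0 km

516.0 km


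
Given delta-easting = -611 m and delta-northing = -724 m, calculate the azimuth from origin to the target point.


az = atan2(-611, -724) = -139.8 deg
adjusted to 0-360: 220.2 degrees

220.2 degrees


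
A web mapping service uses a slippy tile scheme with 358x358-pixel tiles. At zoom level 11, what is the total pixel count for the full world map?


tiles per axis = 2^11 = 2048
total tiles = 2048^2 = 4194304
pixels per axis = 2048 * 358 = 733184
total pixels = 733184^2 = 537558777856

537558777856 pixels


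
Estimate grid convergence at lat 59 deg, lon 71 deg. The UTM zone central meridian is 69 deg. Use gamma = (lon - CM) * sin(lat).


gamma = (71 - 69) * sin(59) = 2 * 0.857167 = 1.714 degrees

1.714 degrees


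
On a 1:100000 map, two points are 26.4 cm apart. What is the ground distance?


ground = 26.4 cm * 100000 / 100 = 26400.0 m = 26.4 km

26.4 km


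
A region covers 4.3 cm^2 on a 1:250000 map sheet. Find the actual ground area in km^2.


ground_area = 4.3 * (250000/100)^2 = 26875000.0 m^2 = 26.875 km^2

26.875 km^2


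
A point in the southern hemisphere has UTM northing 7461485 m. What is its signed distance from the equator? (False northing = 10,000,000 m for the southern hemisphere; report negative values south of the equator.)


For southern: actual = 7461485 - 10000000 = -2538515 m

-2538515 m


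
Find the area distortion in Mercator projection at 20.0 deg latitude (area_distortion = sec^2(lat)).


area_distortion = 1/cos^2(20.0) = 1.132

1.132


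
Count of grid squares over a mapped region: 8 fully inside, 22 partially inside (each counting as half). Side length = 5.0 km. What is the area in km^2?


effective squares = 8 + 22 * 0.5 = 19.0
area = 19.0 * 25.0 = 475.0 km^2

475.0 km^2


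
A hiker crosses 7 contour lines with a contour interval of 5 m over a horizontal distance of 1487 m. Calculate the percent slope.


elevation change = 7 * 5 = 35 m
slope = 35 / 1487 * 100 = 2.4%

2.4%


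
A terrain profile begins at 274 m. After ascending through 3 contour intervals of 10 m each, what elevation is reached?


elevation = 274 + 3 * 10 = 304 m

304 m


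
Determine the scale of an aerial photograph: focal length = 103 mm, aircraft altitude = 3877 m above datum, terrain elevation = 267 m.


scale = f / (H - h) = 103 mm / 3610 m = 103 / 3610000 = 1:35049

1:35049


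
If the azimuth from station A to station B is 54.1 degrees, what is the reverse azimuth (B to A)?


back azimuth = (54.1 + 180) mod 360 = 234.1 degrees

234.1 degrees


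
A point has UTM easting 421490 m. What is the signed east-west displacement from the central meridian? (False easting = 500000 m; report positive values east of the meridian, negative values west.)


displacement = 421490 - 500000 = -78510 m

-78510 m


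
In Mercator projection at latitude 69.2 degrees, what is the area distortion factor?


area_distortion = 1/cos^2(69.2) = 7.93

7.93


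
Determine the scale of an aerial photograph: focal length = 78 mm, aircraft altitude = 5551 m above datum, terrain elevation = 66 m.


scale = f / (H - h) = 78 mm / 5485 m = 78 / 5485000 = 1:70321

1:70321


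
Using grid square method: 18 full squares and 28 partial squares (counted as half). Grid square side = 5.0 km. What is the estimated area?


effective squares = 18 + 28 * 0.5 = 32.0
area = 32.0 * 25.0 = 800.0 km^2

800.0 km^2


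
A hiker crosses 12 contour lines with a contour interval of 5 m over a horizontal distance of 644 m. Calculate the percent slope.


elevation change = 12 * 5 = 60 m
slope = 60 / 644 * 100 = 9.3%

9.3%


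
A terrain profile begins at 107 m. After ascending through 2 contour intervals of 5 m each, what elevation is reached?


elevation = 107 + 2 * 5 = 117 m

117 m


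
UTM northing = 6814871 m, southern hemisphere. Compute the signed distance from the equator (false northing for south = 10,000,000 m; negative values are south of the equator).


For southern: actual = 6814871 - 10000000 = -3185129 m

-3185129 m


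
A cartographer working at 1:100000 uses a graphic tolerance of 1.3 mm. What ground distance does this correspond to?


ground = 1.3 mm * 100000 / 1000 = 130.0 m

130.0 m


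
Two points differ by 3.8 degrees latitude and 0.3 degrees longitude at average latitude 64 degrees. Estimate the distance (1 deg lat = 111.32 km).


dlat_km = 3.8 * 111.32 = 423.016
dlon_km = 0.3 * 111.32 * cos(64) ≈ 14.64
dist = sqrt(423.016^2 + 14.64^2) ≈ 423.3 km

423.3 km


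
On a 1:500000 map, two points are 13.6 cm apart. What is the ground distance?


ground = 13.6 cm * 500000 / 100 = 68000.0 m = 68.0 km

68.0 km


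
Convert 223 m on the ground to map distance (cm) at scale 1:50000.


map_cm = 223 * 100 / 50000 = 0.446 cm ≈ 0.45 cm

0.45 cm


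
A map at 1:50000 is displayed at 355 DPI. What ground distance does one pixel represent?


pixel_cm = 2.54 / 355 ≈ 0.007155 cm
ground = pixel_cm * 50000 / 100 = 2.54 * 50000 / (355 * 100) = 127000 / 35500 ≈ 3.58 m

3.58 m


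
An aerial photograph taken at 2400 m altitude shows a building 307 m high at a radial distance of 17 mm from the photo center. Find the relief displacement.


d = h * r / H = 307 * 17 / 2400 = 2.17 mm

2.17 mm


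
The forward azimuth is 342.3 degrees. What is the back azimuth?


back azimuth = (342.3 + 180) mod 360 = 162.3 degrees

162.3 degrees


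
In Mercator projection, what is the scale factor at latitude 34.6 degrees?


SF = 1 / cos(34.6) = 1 / 0.823136 = 1.215

1.215


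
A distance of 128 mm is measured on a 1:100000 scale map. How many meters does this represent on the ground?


ground = 128 mm * 100000 / 1000 = 12800.0 m

12800.0 m


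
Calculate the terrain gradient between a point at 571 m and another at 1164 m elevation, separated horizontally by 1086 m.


gradient = (1164 - 571) / 1086 = 593 / 1086 = 0.546

0.546


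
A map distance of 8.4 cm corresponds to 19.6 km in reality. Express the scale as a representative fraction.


ground = 19.6 km = 1960000 cm; RF denominator = ground / map = 1960000 / 8.4 ≈ 233333; RF = 1:233333

1:233333


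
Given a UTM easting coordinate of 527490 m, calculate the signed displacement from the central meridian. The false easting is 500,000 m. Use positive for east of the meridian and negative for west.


displacement = 527490 - 500000 = 27490 m

27490 m


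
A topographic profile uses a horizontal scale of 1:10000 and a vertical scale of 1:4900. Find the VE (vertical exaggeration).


VE = horizontal_scale / vertical_scale = 10000 / 4900 ≈ 2.0

2.0x


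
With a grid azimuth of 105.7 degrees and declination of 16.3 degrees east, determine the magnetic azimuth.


magnetic azimuth = grid azimuth - declination (east +ve)
mag_az = 105.7 - 16.3 = 89.4 degrees

89.4 degrees


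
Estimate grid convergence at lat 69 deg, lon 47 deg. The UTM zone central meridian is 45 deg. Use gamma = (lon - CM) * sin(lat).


gamma = (47 - 45) * sin(69) = 2 * 0.93358 = 1.867 degrees

1.867 degrees


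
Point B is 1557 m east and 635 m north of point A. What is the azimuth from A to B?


az = atan2(1557, 635) = 67.8 deg
adjusted to 0-360: 67.8 degrees

67.8 degrees


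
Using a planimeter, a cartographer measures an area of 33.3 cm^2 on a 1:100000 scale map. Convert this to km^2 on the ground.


ground_area = 33.3 * (100000/100)^2 = 33300000.0 m^2 = 33.3 km^2

33.3 km^2


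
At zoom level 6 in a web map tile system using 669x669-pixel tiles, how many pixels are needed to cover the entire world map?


tiles per axis = 2^6 = 64
total tiles = 64^2 = 4096
pixels per axis = 64 * 669 = 42816
total pixels = 42816^2 = 1833209856

1833209856 pixels


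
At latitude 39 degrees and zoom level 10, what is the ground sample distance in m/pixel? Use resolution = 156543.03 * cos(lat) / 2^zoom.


res = 156543.03 * cos(39) / 2^10 = 156543.03 * 0.77714596 / 1024 = 118.81 m/pixel

118.81 m/pixel


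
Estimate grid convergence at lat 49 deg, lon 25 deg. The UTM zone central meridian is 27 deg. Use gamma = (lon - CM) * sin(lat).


gamma = (25 - 27) * sin(49) = -2 * 0.75471 = -1.509 degrees

-1.509 degrees


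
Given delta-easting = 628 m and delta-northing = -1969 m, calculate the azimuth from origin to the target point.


az = atan2(628, -1969) = 162.3 deg
adjusted to 0-360: 162.3 degrees

162.3 degrees


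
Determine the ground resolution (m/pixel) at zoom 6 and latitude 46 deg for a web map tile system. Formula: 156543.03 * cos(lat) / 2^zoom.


res = 156543.03 * cos(46) / 2^6 = 156543.03 * 0.69465837 / 64 = 1699.12 m/pixel

1699.12 m/pixel


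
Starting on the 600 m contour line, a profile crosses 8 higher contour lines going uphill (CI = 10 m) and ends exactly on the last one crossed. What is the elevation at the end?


elevation = 600 + 8 * 10 = 680 m

680 m


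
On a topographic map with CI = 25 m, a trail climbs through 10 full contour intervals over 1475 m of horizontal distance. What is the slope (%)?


elevation change = 10 * 25 = 250 m
slope = 250 / 1475 * 100 = 16.9%

16.9%


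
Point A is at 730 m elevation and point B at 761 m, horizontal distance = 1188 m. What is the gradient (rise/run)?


gradient = (761 - 730) / 1188 = 31 / 1188 = 0.0261

0.0261


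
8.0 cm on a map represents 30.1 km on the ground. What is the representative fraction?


ground = 30.1 km = 3010000 cm; RF denominator = ground / map = 3010000 / 8.0 = 376250; RF = 1:376250

1:376250


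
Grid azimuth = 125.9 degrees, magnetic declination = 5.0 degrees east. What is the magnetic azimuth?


magnetic azimuth = grid azimuth - declination (east +ve)
mag_az = 125.9 - 5.0 = 120.9 degrees

120.9 degrees


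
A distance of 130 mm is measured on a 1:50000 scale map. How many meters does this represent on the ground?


ground = 130 mm * 50000 / 1000 = 6500.0 m

6500.0 m


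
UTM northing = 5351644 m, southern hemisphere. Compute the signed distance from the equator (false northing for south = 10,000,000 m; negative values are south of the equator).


For southern: actual = 5351644 - 10000000 = -4648356 m

-4648356 m


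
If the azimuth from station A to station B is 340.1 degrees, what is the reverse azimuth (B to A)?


back azimuth = (340.1 + 180) mod 360 = 160.1 degrees

160.1 degrees


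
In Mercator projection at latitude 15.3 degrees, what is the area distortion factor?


area_distortion = 1/cos^2(15.3) = 1.075

1.075


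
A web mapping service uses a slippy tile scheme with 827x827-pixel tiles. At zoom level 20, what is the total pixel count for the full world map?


tiles per axis = 2^20 = 1048576
total tiles = 1048576^2 = 1099511627776
pixels per axis = 1048576 * 827 = 867172352
total pixels = 867172352^2 = 751987888073211904

751987888073211904 pixels


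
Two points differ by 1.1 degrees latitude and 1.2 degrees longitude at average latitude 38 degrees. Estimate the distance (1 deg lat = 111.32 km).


dlat_km = 1.1 * 111.32 = 122.452
dlon_km = 1.2 * 111.32 * cos(38) ≈ 105.266
dist = sqrt(122.452^2 + 105.266^2) ≈ 161.5 km

161.5 km


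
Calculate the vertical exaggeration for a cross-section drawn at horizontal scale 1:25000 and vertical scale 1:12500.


VE = horizontal_scale / vertical_scale = 25000 / 12500 = 2.0

2.0x


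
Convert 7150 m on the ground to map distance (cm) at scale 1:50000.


map_cm = 7150 * 100 / 50000 = 14.3 cm

14.3 cm


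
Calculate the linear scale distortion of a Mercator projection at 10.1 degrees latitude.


SF = 1 / cos(10.1) = 1 / 0.984503 = 1.016

1.016


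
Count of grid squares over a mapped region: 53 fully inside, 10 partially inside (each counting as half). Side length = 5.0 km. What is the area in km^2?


effective squares = 53 + 10 * 0.5 = 58.0
area = 58.0 * 25.0 = 1450.0 km^2

1450.0 km^2


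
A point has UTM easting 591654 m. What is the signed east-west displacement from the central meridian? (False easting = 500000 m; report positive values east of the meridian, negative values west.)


displacement = 591654 - 500000 = 91654 m

91654 m


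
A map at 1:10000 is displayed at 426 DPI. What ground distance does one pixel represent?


pixel_cm = 2.54 / 426 ≈ 0.005962 cm
ground = pixel_cm * 10000 / 100 = 2.54 * 10000 / (426 * 100) = 25400 / 42600 ≈ 0.6 m

0.6 m


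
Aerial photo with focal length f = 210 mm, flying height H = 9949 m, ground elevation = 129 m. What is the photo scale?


scale = f / (H - h) = 210 mm / 9820 m = 210 / 9820000 = 1:46762

1:46762


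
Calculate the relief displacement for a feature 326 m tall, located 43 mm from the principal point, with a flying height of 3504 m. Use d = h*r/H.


d = h * r / H = 326 * 43 / 3504 = 4.0 mm

4.0 mm


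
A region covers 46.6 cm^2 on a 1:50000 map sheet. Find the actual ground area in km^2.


ground_area = 46.6 * (50000/100)^2 = 11650000.0 m^2 = 11.65 km^2

11.65 km^2


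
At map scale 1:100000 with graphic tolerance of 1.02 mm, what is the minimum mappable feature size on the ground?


ground = 1.02 mm * 100000 / 1000 = 102.0 m

102.0 m


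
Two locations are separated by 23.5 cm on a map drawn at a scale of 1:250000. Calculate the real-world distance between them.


ground = 23.5 cm * 250000 / 100 = 58750.0 m = 58.75 km

58.75 km


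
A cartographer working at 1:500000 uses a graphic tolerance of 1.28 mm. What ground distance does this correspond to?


ground = 1.28 mm * 500000 / 1000 = 640.0 m

640.0 m


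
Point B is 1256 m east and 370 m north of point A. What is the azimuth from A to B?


az = atan2(1256, 370) = 73.6 deg
adjusted to 0-360: 73.6 degrees

73.6 degrees


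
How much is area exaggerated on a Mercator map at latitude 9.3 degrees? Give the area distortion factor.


area_distortion = 1/cos^2(9.3) = 1.027

1.027


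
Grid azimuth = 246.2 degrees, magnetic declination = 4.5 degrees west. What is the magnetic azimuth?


magnetic azimuth = grid azimuth - declination (east +ve)
mag_az = 246.2 - -4.5 = 250.7 degrees

250.7 degrees


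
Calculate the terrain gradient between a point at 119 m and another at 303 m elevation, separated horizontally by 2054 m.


gradient = (303 - 119) / 2054 = 184 / 2054 = 0.0896

0.0896


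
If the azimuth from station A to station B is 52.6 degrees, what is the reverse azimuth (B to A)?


back azimuth = (52.6 + 180) mod 360 = 232.6 degrees

232.6 degrees


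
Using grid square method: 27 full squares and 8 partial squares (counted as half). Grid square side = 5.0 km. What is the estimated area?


effective squares = 27 + 8 * 0.5 = 31.0
area = 31.0 * 25.0 = 775.0 km^2

775.0 km^2


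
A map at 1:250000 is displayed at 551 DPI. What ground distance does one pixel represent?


pixel_cm = 2.54 / 551 ≈ 0.00461 cm
ground = pixel_cm * 250000 / 100 = 2.54 * 250000 / (551 * 100) = 635000 / 55100 ≈ 11.52 m

11.52 m


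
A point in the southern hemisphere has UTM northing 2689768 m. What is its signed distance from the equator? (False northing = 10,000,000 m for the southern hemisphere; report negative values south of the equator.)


For southern: actual = 2689768 - 10000000 = -7310232 m

-7310232 m


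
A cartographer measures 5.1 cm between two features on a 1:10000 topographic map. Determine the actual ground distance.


ground = 5.1 cm * 10000 / 100 = 510.0 m

510.0 m


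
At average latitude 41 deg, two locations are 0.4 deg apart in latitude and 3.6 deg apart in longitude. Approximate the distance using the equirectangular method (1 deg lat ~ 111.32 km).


dlat_km = 0.4 * 111.32 = 44.528
dlon_km = 3.6 * 111.32 * cos(41) ≈ 302.451
dist = sqrt(44.528^2 + 302.451^2) ≈ 305.7 km

305.7 km


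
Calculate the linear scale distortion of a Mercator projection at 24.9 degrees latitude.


SF = 1 / cos(24.9) = 1 / 0.907044 = 1.102

1.102


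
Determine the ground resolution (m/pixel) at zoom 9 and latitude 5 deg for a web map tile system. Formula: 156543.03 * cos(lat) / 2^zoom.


res = 156543.03 * cos(5) / 2^9 = 156543.03 * 0.9961947 / 512 = 304.58 m/pixel

304.58 m/pixel


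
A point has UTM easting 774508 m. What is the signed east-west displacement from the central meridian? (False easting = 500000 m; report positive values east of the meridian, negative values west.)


displacement = 774508 - 500000 = 274508 m

274508 m


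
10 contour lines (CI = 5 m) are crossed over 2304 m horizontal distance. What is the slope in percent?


elevation change = 10 * 5 = 50 m
slope = 50 / 2304 * 100 = 2.2%

2.2%


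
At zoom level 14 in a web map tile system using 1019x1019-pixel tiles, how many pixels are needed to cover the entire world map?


tiles per axis = 2^14 = 16384
total tiles = 16384^2 = 268435456
pixels per axis = 16384 * 1019 = 16695296
total pixels = 16695296^2 = 278732908527616

278732908527616 pixels


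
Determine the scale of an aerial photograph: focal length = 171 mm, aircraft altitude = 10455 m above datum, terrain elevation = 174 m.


scale = f / (H - h) = 171 mm / 10281 m = 171 / 10281000 = 1:60123

1:60123


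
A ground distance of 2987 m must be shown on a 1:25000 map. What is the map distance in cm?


map_cm = 2987 * 100 / 25000 = 11.948 cm ≈ 11.95 cm

11.95 cm


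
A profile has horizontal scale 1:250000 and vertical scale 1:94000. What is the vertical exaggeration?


VE = horizontal_scale / vertical_scale = 250000 / 94000 ≈ 2.7

2.7x


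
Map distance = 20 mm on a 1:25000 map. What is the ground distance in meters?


ground = 20 mm * 25000 / 1000 = 500.0 m

500.0 m


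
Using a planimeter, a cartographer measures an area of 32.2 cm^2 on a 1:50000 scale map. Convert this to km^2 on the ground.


ground_area = 32.2 * (50000/100)^2 = 8050000.0 m^2 = 8.05 km^2

8.05 km^2


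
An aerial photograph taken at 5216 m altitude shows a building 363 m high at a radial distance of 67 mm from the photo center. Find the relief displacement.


d = h * r / H = 363 * 67 / 5216 = 4.66 mm

4.66 mm


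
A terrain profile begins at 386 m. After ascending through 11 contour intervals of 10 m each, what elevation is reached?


elevation = 386 + 11 * 10 = 496 m

496 m


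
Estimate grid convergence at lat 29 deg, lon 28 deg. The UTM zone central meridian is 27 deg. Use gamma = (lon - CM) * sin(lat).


gamma = (28 - 27) * sin(29) = 1 * 0.48481 = 0.485 degrees

0.485 degrees


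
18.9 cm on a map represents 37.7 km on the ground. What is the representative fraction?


ground = 37.7 km = 3770000 cm; RF denominator = ground / map = 3770000 / 18.9 ≈ 199471; RF = 1:199471

1:199471


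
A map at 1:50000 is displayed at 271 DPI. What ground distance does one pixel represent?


pixel_cm = 2.54 / 271 ≈ 0.009373 cm
ground = pixel_cm * 50000 / 100 = 2.54 * 50000 / (271 * 100) = 127000 / 27100 ≈ 4.69 m

4.69 m


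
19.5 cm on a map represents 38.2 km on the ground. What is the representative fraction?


ground = 38.2 km = 3820000 cm; RF denominator = ground / map = 3820000 / 19.5 ≈ 195897; RF = 1:195897

1:195897


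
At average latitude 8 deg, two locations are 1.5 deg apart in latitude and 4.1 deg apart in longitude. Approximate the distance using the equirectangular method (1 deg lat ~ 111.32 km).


dlat_km = 1.5 * 111.32 = 166.98
dlon_km = 4.1 * 111.32 * cos(8) ≈ 451.97
dist = sqrt(166.98^2 + 451.97^2) ≈ 481.8 km

481.8 km


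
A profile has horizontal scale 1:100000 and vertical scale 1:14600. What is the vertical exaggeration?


VE = horizontal_scale / vertical_scale = 100000 / 14600 ≈ 6.8

6.8x


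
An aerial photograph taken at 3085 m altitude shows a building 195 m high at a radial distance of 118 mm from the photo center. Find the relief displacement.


d = h * r / H = 195 * 118 / 3085 = 7.46 mm

7.46 mm


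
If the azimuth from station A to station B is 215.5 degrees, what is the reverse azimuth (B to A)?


back azimuth = (215.5 + 180) mod 360 = 35.5 degrees

35.5 degrees


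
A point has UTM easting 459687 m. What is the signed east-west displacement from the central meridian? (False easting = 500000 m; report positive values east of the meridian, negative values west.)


displacement = 459687 - 500000 = -40313 m

-40313 m


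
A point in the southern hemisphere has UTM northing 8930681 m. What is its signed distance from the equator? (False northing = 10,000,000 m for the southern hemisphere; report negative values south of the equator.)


For southern: actual = 8930681 - 10000000 = -1069319 m

-1069319 m


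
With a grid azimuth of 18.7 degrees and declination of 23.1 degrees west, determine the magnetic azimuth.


magnetic azimuth = grid azimuth - declination (east +ve)
mag_az = 18.7 - -23.1 = 41.8 degrees

41.8 degrees


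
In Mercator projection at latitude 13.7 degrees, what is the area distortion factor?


area_distortion = 1/cos^2(13.7) = 1.059

1.059


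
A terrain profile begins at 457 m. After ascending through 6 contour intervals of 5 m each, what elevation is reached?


elevation = 457 + 6 * 5 = 487 m

487 m


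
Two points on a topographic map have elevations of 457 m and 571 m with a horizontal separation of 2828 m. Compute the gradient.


gradient = (571 - 457) / 2828 = 114 / 2828 = 0.0403

0.0403


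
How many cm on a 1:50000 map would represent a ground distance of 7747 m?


map_cm = 7747 * 100 / 50000 = 15.494 cm ≈ 15.49 cm

15.49 cm


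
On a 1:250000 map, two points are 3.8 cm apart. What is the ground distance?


ground = 3.8 cm * 250000 / 100 = 9500.0 m = 9.5 km

9.5 km


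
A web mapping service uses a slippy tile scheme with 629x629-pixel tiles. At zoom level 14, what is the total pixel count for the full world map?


tiles per axis = 2^14 = 16384
total tiles = 16384^2 = 268435456
pixels per axis = 16384 * 629 = 10305536
total pixels = 10305536^2 = 106204072247296

106204072247296 pixels


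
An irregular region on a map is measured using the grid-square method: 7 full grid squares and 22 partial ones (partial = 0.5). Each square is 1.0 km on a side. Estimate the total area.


effective squares = 7 + 22 * 0.5 = 18.0
area = 18.0 * 1.0 = 18.0 km^2

18.0 km^2


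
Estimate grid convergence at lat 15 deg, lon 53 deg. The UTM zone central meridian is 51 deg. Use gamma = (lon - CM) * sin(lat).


gamma = (53 - 51) * sin(15) = 2 * 0.258819 = 0.518 degrees

0.518 degrees


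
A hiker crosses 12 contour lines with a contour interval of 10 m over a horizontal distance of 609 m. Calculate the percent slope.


elevation change = 12 * 10 = 120 m
slope = 120 / 609 * 100 = 19.7%

19.7%


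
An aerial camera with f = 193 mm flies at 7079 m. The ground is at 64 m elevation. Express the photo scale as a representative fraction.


scale = f / (H - h) = 193 mm / 7015 m = 193 / 7015000 = 1:36347

1:36347


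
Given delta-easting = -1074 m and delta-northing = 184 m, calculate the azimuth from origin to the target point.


az = atan2(-1074, 184) = -80.3 deg
adjusted to 0-360: 279.7 degrees

279.7 degrees


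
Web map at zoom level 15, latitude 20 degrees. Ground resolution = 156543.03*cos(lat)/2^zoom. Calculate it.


res = 156543.03 * cos(20) / 2^15 = 156543.03 * 0.93969262 / 32768 = 4.49 m/pixel

4.49 m/pixel


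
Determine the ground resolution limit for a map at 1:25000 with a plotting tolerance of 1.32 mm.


ground = 1.32 mm * 25000 / 1000 = 33.0 m

33.0 m


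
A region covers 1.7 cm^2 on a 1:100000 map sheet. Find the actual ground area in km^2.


ground_area = 1.7 * (100000/100)^2 = 1700000.0 m^2 = 1.7 km^2

1.7 km^2


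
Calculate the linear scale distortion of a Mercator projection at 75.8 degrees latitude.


SF = 1 / cos(75.8) = 1 / 0.245307 = 4.077

4.077


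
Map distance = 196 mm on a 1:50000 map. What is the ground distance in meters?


ground = 196 mm * 50000 / 1000 = 9800.0 m

9800.0 m


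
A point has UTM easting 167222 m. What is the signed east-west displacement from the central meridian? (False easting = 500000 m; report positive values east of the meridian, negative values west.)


displacement = 167222 - 500000 = -332778 m

-332778 m


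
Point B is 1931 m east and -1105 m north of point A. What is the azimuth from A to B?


az = atan2(1931, -1105) = 119.8 deg
adjusted to 0-360: 119.8 degrees

119.8 degrees


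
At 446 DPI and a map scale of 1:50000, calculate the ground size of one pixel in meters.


pixel_cm = 2.54 / 446 ≈ 0.005695 cm
ground = pixel_cm * 50000 / 100 = 2.54 * 50000 / (446 * 100) = 127000 / 44600 ≈ 2.85 m

2.85 m


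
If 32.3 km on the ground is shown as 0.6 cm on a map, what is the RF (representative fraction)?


ground = 32.3 km = 3230000 cm; RF denominator = ground / map = 3230000 / 0.6 ≈ 5383333; RF = 1:5383333

1:5383333


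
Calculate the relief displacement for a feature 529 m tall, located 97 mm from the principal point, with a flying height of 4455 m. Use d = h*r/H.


d = h * r / H = 529 * 97 / 4455 = 11.52 mm

11.52 mm


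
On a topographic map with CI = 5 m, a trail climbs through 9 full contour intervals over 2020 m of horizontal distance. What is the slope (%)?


elevation change = 9 * 5 = 45 m
slope = 45 / 2020 * 100 = 2.2%

2.2%


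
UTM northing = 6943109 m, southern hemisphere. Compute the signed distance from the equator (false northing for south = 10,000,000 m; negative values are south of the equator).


For southern: actual = 6943109 - 10000000 = -3056891 m

-3056891 m


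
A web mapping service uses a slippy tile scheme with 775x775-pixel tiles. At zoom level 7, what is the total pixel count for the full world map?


tiles per axis = 2^7 = 128
total tiles = 128^2 = 16384
pixels per axis = 128 * 775 = 99200
total pixels = 99200^2 = 9840640000

9840640000 pixels


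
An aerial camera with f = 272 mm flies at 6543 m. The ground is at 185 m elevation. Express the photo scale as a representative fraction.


scale = f / (H - h) = 272 mm / 6358 m = 272 / 6358000 = 1:23375

1:23375


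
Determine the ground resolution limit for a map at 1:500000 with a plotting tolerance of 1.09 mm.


ground = 1.09 mm * 500000 / 1000 = 545.0 m

545.0 m


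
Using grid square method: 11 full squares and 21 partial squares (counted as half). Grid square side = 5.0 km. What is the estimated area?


effective squares = 11 + 21 * 0.5 = 21.5
area = 21.5 * 25.0 = 537.5 km^2

537.5 km^2


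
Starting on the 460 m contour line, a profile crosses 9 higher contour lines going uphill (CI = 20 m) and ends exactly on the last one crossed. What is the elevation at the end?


elevation = 460 + 9 * 20 = 640 m

640 m


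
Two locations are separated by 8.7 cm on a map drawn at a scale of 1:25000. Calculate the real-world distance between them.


ground = 8.7 cm * 25000 / 100 = 2175.0 m = 2.175 km

2.175 km


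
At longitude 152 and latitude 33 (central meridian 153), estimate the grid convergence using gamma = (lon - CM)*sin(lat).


gamma = (152 - 153) * sin(33) = -1 * 0.544639 = -0.545 degrees

-0.545 degrees


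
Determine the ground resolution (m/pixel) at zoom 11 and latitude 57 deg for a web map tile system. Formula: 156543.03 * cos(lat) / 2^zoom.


res = 156543.03 * cos(57) / 2^11 = 156543.03 * 0.54463904 / 2048 = 41.63 m/pixel

41.63 m/pixel


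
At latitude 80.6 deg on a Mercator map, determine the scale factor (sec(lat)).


SF = 1 / cos(80.6) = 1 / 0.163326 = 6.123

6.123


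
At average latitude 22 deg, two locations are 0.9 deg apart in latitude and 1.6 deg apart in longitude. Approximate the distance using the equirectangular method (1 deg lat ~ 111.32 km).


dlat_km = 0.9 * 111.32 = 100.188
dlon_km = 1.6 * 111.32 * cos(22) ≈ 165.143
dist = sqrt(100.188^2 + 165.143^2) ≈ 193.2 km

193.2 km


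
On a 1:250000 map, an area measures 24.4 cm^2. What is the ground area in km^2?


ground_area = 24.4 * (250000/100)^2 = 152500000.0 m^2 = 152.5 km^2

152.5 km^2


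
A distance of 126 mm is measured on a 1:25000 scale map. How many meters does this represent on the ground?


ground = 126 mm * 25000 / 1000 = 3150.0 m

3150.0 m


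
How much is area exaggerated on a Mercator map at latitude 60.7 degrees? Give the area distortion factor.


area_distortion = 1/cos^2(60.7) = 4.175

4.175


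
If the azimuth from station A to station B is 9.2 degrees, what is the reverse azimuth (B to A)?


back azimuth = (9.2 + 180) mod 360 = 189.2 degrees

189.2 degrees


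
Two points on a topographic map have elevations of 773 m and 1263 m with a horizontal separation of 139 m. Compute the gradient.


gradient = (1263 - 773) / 139 = 490 / 139 = 3.5252

3.5252


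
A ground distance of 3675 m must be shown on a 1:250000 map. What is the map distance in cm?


map_cm = 3675 * 100 / 250000 = 1.47 cm

1.47 cm


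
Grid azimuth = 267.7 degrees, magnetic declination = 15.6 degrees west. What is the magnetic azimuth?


magnetic azimuth = grid azimuth - declination (east +ve)
mag_az = 267.7 - -15.6 = 283.3 degrees

283.3 degrees


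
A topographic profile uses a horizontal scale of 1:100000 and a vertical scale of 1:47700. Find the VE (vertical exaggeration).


VE = horizontal_scale / vertical_scale = 100000 / 47700 ≈ 2.1

2.1x


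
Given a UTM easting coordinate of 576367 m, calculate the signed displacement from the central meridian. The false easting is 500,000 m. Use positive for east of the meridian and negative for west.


displacement = 576367 - 500000 = 76367 m

76367 m


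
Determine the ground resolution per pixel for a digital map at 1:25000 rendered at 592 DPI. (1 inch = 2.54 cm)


pixel_cm = 2.54 / 592 ≈ 0.004291 cm
ground = pixel_cm * 25000 / 100 = 2.54 * 25000 / (592 * 100) = 63500 / 59200 ≈ 1.07 m

1.07 m


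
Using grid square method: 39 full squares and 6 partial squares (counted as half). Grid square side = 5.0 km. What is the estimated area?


effective squares = 39 + 6 * 0.5 = 42.0
area = 42.0 * 25.0 = 1050.0 km^2

1050.0 km^2


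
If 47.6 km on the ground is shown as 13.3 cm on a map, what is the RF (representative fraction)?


ground = 47.6 km = 4760000 cm; RF denominator = ground / map = 4760000 / 13.3 ≈ 357895; RF = 1:357895

1:357895


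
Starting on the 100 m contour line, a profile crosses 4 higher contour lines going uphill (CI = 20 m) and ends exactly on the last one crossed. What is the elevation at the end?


elevation = 100 + 4 * 20 = 180 m

180 m


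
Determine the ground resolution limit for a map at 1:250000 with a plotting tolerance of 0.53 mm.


ground = 0.53 mm * 250000 / 1000 = 132.5 m

132.5 m


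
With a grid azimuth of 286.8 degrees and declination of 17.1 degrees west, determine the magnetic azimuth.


magnetic azimuth = grid azimuth - declination (east +ve)
mag_az = 286.8 - -17.1 = 303.9 degrees

303.9 degrees


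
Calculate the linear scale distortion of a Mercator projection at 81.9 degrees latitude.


SF = 1 / cos(81.9) = 1 / 0.140901 = 7.097

7.097


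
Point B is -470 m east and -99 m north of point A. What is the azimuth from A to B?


az = atan2(-470, -99) = -101.9 deg
adjusted to 0-360: 258.1 degrees

258.1 degrees


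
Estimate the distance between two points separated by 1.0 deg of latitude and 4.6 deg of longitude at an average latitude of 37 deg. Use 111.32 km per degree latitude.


dlat_km = 1.0 * 111.32 = 111.32
dlon_km = 4.6 * 111.32 * cos(37) ≈ 408.959
dist = sqrt(111.32^2 + 408.959^2) ≈ 423.8 km

423.8 km


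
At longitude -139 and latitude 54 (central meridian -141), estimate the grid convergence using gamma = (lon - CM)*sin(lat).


gamma = (-139 - -141) * sin(54) = 2 * 0.809017 = 1.618 degrees

1.618 degrees


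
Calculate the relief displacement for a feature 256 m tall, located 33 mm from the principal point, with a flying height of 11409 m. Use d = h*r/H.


d = h * r / H = 256 * 33 / 11409 = 0.74 mm

0.74 mm


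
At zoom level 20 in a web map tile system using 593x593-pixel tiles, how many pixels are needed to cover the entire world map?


tiles per axis = 2^20 = 1048576
total tiles = 1048576^2 = 1099511627776
pixels per axis = 1048576 * 593 = 621805568
total pixels = 621805568^2 = 386642164395802624

386642164395802624 pixels


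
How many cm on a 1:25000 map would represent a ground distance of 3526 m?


map_cm = 3526 * 100 / 25000 = 14.104 cm ≈ 14.1 cm

14.1 cm


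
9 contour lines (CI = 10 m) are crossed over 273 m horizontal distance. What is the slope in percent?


elevation change = 9 * 10 = 90 m
slope = 90 / 273 * 100 = 33.0%

33.0%


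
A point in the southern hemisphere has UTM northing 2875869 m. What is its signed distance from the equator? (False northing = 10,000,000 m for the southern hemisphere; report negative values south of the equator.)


For southern: actual = 2875869 - 10000000 = -7124131 m

-7124131 m


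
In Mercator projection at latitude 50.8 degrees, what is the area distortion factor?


area_distortion = 1/cos^2(50.8) = 2.503

2.503


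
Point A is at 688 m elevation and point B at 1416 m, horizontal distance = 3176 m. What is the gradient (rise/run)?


gradient = (1416 - 688) / 3176 = 728 / 3176 = 0.2292

0.2292


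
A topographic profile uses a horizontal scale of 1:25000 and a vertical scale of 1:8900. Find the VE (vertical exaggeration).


VE = horizontal_scale / vertical_scale = 25000 / 8900 ≈ 2.8

2.8x


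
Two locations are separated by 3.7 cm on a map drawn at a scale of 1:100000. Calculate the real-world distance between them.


ground = 3.7 cm * 100000 / 100 = 3700.0 m = 3.7 km

3.7 km


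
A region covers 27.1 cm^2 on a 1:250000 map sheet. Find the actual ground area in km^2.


ground_area = 27.1 * (250000/100)^2 = 169375000.0 m^2 = 169.375 km^2

169.375 km^2


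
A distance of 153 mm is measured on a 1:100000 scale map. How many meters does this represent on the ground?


ground = 153 mm * 100000 / 1000 = 15300.0 m

15300.0 m


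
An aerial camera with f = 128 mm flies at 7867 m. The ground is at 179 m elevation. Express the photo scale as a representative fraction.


scale = f / (H - h) = 128 mm / 7688 m = 128 / 7688000 = 1:60063

1:60063


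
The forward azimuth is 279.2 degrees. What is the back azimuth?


back azimuth = (279.2 + 180) mod 360 = 99.2 degrees

99.2 degrees


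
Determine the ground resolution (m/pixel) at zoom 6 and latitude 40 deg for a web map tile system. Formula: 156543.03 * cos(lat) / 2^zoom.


res = 156543.03 * cos(40) / 2^6 = 156543.03 * 0.76604444 / 64 = 1873.73 m/pixel

1873.73 m/pixel


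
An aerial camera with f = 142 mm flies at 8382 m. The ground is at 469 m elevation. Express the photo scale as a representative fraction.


scale = f / (H - h) = 142 mm / 7913 m = 142 / 7913000 = 1:55725

1:55725


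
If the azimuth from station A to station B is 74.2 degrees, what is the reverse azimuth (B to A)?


back azimuth = (74.2 + 180) mod 360 = 254.2 degrees

254.2 degrees


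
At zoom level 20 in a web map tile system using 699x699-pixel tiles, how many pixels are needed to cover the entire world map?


tiles per axis = 2^20 = 1048576
total tiles = 1048576^2 = 1099511627776
pixels per axis = 1048576 * 699 = 732954624
total pixels = 732954624^2 = 537222480842981376

537222480842981376 pixels


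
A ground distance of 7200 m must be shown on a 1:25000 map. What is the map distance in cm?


map_cm = 7200 * 100 / 25000 = 28.8 cm

28.8 cm


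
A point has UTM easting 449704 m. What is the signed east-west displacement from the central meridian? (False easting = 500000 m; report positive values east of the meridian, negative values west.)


displacement = 449704 - 500000 = -50296 m

-50296 m


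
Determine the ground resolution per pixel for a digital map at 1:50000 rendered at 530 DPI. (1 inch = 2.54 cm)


pixel_cm = 2.54 / 530 ≈ 0.004792 cm
ground = pixel_cm * 50000 / 100 = 2.54 * 50000 / (530 * 100) = 127000 / 53000 ≈ 2.4 m

2.4 m


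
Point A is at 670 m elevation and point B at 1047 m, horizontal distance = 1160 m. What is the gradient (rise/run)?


gradient = (1047 - 670) / 1160 = 377 / 1160 = 0.325

0.325


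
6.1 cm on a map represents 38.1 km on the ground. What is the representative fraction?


ground = 38.1 km = 3810000 cm; RF denominator = ground / map = 3810000 / 6.1 ≈ 624590; RF = 1:624590

1:624590


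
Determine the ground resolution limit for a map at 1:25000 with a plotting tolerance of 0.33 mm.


ground = 0.33 mm * 25000 / 1000 = 8.25 m

8.25 m


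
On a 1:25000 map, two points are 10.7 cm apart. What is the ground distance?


ground = 10.7 cm * 25000 / 100 = 2675.0 m = 2.675 km

2.675 km


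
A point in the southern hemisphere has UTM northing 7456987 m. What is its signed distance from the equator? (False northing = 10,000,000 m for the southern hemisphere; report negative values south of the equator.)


For southern: actual = 7456987 - 10000000 = -2543013 m

-2543013 m


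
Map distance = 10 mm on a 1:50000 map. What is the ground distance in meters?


ground = 10 mm * 50000 / 1000 = 500.0 m

500.0 m


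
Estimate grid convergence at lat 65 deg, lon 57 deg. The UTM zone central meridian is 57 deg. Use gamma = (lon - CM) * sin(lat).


gamma = (57 - 57) * sin(65) = 0 * 0.906308 = 0.0 degrees

0.0 degrees


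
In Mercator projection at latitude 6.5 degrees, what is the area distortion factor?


area_distortion = 1/cos^2(6.5) = 1.013

1.013


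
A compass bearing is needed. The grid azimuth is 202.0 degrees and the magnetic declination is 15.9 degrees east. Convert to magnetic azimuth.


magnetic azimuth = grid azimuth - declination (east +ve)
mag_az = 202.0 - 15.9 = 186.1 degrees

186.1 degrees


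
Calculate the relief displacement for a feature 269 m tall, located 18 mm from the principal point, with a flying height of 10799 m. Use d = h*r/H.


d = h * r / H = 269 * 18 / 10799 = 0.45 mm

0.45 mm


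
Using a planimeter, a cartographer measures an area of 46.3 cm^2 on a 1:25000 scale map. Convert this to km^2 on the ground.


ground_area = 46.3 * (25000/100)^2 = 2893750.0 m^2 = 2.89375 km^2 ≈ 2.894 km^2

2.894 km^2


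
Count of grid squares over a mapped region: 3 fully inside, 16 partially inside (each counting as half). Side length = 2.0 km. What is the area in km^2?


effective squares = 3 + 16 * 0.5 = 11.0
area = 11.0 * 4.0 = 44.0 km^2

44.0 km^2


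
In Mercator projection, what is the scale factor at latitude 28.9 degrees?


SF = 1 / cos(28.9) = 1 / 0.875465 = 1.142

1.142
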